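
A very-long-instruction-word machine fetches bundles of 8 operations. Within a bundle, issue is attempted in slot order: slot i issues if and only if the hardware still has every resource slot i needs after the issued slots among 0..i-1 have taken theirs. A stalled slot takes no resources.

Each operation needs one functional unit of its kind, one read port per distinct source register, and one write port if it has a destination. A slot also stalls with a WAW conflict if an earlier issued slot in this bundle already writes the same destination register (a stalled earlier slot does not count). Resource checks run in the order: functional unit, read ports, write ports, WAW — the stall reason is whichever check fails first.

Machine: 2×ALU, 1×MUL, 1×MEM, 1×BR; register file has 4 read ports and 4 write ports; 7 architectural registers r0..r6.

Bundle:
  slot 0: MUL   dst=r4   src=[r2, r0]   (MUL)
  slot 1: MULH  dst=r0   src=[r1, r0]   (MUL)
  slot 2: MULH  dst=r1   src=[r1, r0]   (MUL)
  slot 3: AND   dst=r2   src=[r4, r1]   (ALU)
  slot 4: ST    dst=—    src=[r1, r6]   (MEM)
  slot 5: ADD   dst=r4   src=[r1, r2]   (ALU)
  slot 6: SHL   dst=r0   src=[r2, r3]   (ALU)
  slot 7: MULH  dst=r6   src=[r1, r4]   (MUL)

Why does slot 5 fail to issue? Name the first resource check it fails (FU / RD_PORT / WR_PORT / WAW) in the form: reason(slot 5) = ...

reason(slot 5) = RD_PORT

#0 MUL src=r2,r0 dispatched  <A:2 Mu:0 Ld:1 B:1 rd:2 wr:3>
#1 MUL src=r1,r0 held:FU  <A:2 Mu:0 Ld:1 B:1 rd:2 wr:3>
#2 MUL src=r1,r0 held:FU  <A:2 Mu:0 Ld:1 B:1 rd:2 wr:3>
#3 ALU src=r4,r1 dispatched  <A:1 Mu:0 Ld:1 B:1 rd:0 wr:2>
#4 MEM src=r1,r6 held:RD_PORT  <A:1 Mu:0 Ld:1 B:1 rd:0 wr:2>
#5 ALU src=r1,r2 held:RD_PORT  <A:1 Mu:0 Ld:1 B:1 rd:0 wr:2>
#6 ALU src=r2,r3 held:RD_PORT  <A:1 Mu:0 Ld:1 B:1 rd:0 wr:2>
#7 MUL src=r1,r4 held:FU  <A:1 Mu:0 Ld:1 B:1 rd:0 wr:2>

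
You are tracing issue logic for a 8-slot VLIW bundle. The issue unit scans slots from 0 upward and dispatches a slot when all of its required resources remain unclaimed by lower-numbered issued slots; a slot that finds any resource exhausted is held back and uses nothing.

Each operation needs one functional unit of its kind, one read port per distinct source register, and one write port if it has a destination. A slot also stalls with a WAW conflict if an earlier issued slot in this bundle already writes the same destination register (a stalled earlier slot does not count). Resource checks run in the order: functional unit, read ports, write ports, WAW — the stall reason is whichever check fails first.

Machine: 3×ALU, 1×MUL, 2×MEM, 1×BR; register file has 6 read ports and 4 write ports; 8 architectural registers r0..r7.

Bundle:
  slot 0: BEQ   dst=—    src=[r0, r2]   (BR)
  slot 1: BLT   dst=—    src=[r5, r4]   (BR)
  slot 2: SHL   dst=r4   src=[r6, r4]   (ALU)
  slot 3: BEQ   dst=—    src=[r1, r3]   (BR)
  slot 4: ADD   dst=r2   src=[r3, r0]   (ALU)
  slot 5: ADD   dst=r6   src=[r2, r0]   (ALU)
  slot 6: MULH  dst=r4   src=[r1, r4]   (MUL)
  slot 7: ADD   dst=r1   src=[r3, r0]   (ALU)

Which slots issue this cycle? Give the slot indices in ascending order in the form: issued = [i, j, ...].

(0) want 1×BR +2rd +0wr — yes → AL3|MU1|ME2|BR0|rd4|wr4
(1) want 1×BR +2rd +0wr — FU → AL3|MU1|ME2|BR0|rd4|wr4
(2) want 1×ALU +2rd +1wr — yes → AL2|MU1|ME2|BR0|rd2|wr3
(3) want 1×BR +2rd +0wr — FU → AL2|MU1|ME2|BR0|rd2|wr3
(4) want 1×ALU +2rd +1wr — yes → AL1|MU1|ME2|BR0|rd0|wr2
(5) want 1×ALU +2rd +1wr — RD_PORT → AL1|MU1|ME2|BR0|rd0|wr2
(6) want 1×MUL +2rd +1wr — RD_PORT → AL1|MU1|ME2|BR0|rd0|wr2
(7) want 1×ALU +2rd +1wr — RD_PORT → AL1|MU1|ME2|BR0|rd0|wr2

issued = [0, 2, 4]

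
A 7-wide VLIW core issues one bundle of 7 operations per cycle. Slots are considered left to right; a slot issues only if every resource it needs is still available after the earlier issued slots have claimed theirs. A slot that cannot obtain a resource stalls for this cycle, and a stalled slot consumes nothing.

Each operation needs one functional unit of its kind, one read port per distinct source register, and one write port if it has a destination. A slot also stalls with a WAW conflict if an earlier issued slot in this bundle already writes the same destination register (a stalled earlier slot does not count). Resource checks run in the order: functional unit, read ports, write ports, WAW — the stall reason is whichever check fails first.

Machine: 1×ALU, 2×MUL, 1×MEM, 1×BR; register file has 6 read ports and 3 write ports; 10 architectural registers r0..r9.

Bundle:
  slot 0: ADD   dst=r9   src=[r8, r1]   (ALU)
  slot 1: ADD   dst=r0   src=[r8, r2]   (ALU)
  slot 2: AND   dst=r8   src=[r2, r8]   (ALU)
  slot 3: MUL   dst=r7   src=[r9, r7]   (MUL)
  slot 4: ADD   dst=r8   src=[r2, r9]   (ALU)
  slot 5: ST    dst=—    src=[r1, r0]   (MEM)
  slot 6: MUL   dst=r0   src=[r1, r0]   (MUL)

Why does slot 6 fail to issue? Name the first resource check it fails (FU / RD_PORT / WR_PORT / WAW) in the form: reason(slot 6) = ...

#0 ALU src=r8,r1 dispatched  <A:0 Mu:2 Ld:1 B:1 rd:4 wr:2>
#1 ALU src=r8,r2 held:FU  <A:0 Mu:2 Ld:1 B:1 rd:4 wr:2>
#2 ALU src=r2,r8 held:FU  <A:0 Mu:2 Ld:1 B:1 rd:4 wr:2>
#3 MUL src=r9,r7 dispatched  <A:0 Mu:1 Ld:1 B:1 rd:2 wr:1>
#4 ALU src=r2,r9 held:FU  <A:0 Mu:1 Ld:1 B:1 rd:2 wr:1>
#5 MEM src=r1,r0 dispatched  <A:0 Mu:1 Ld:0 B:1 rd:0 wr:1>
#6 MUL src=r1,r0 held:RD_PORT  <A:0 Mu:1 Ld:0 B:1 rd:0 wr:1>

reason(slot 6) = RD_PORT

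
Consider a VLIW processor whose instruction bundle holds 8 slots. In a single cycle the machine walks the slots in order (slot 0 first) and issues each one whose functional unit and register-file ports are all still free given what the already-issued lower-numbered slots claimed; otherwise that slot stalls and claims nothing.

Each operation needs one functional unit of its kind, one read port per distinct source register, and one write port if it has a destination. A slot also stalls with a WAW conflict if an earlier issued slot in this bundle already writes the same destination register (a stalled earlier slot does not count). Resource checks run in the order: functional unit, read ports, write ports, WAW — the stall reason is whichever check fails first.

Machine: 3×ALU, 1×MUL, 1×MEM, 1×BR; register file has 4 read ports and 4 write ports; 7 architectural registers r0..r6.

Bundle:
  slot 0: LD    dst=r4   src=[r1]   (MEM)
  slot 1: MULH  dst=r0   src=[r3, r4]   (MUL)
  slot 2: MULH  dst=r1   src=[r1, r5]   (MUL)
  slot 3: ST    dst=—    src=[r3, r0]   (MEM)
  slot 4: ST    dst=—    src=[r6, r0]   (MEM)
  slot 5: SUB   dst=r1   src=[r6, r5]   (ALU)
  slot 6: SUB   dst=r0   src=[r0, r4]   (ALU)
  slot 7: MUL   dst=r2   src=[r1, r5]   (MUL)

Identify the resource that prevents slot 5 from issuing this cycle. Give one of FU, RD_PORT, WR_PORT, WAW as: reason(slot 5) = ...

reason(slot 5) = RD_PORT

#0 MEM src=r1 dispatched  <A:3 Mu:1 Ld:0 B:1 rd:3 wr:3>
#1 MUL src=r3,r4 dispatched  <A:3 Mu:0 Ld:0 B:1 rd:1 wr:2>
#2 MUL src=r1,r5 held:FU  <A:3 Mu:0 Ld:0 B:1 rd:1 wr:2>
#3 MEM src=r3,r0 held:FU  <A:3 Mu:0 Ld:0 B:1 rd:1 wr:2>
#4 MEM src=r6,r0 held:FU  <A:3 Mu:0 Ld:0 B:1 rd:1 wr:2>
#5 ALU src=r6,r5 held:RD_PORT  <A:3 Mu:0 Ld:0 B:1 rd:1 wr:2>
#6 ALU src=r0,r4 held:RD_PORT  <A:3 Mu:0 Ld:0 B:1 rd:1 wr:2>
#7 MUL src=r1,r5 held:FU  <A:3 Mu:0 Ld:0 B:1 rd:1 wr:2>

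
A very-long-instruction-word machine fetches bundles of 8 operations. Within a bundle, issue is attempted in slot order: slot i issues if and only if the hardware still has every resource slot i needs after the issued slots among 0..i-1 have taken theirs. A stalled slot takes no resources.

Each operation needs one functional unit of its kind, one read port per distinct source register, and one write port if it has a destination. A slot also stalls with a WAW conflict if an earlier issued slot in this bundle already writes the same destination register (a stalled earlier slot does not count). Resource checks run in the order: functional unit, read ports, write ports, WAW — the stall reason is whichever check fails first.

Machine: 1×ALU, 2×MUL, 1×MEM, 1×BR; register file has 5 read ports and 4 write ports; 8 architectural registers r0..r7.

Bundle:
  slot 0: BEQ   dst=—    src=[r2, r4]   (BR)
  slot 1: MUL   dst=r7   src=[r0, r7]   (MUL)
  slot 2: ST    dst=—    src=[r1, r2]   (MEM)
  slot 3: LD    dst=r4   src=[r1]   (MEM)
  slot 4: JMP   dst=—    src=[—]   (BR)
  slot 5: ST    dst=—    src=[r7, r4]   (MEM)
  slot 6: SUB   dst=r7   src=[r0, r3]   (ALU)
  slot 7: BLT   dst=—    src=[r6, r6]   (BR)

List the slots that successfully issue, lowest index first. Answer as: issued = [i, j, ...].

issued = [0, 1, 3]

  0. BR ⇒ go  {1A/2Mu/1Ld/0B | 3r 4w}
  1. MUL→r7 ⇒ go  {1A/1Mu/1Ld/0B | 1r 3w}
  2. MEM ⇒ no(RD_PORT)  {1A/1Mu/1Ld/0B | 1r 3w}
  3. MEM→r4 ⇒ go  {1A/1Mu/0Ld/0B | 0r 2w}
  4. BR ⇒ no(FU)  {1A/1Mu/0Ld/0B | 0r 2w}
  5. MEM ⇒ no(FU)  {1A/1Mu/0Ld/0B | 0r 2w}
  6. ALU→r7 ⇒ no(RD_PORT)  {1A/1Mu/0Ld/0B | 0r 2w}
  7. BR ⇒ no(FU)  {1A/1Mu/0Ld/0B | 0r 2w}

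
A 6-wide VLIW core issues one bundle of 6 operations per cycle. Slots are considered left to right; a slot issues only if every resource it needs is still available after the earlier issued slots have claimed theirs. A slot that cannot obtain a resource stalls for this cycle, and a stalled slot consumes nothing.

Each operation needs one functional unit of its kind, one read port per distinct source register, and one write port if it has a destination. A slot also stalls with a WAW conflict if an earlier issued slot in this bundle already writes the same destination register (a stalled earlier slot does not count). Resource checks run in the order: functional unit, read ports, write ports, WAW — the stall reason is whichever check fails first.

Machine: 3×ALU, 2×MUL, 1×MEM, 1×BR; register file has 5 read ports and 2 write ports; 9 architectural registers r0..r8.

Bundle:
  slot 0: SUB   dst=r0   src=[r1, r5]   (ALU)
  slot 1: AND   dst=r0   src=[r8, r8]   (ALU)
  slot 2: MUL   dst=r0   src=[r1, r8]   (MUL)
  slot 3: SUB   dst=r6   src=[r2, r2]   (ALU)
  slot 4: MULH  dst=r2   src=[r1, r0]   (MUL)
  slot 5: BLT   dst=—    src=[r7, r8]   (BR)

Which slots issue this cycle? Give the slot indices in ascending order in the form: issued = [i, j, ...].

  0. ALU→r0 ⇒ go  {2A/2Mu/1Ld/1B | 3r 1w}
  1. ALU→r0 ⇒ no(WAW)  {2A/2Mu/1Ld/1B | 3r 1w}
  2. MUL→r0 ⇒ no(WAW)  {2A/2Mu/1Ld/1B | 3r 1w}
  3. ALU→r6 ⇒ go  {1A/2Mu/1Ld/1B | 2r 0w}
  4. MUL→r2 ⇒ no(WR_PORT)  {1A/2Mu/1Ld/1B | 2r 0w}
  5. BR ⇒ go  {1A/2Mu/1Ld/0B | 0r 0w}

issued = [0, 3, 5]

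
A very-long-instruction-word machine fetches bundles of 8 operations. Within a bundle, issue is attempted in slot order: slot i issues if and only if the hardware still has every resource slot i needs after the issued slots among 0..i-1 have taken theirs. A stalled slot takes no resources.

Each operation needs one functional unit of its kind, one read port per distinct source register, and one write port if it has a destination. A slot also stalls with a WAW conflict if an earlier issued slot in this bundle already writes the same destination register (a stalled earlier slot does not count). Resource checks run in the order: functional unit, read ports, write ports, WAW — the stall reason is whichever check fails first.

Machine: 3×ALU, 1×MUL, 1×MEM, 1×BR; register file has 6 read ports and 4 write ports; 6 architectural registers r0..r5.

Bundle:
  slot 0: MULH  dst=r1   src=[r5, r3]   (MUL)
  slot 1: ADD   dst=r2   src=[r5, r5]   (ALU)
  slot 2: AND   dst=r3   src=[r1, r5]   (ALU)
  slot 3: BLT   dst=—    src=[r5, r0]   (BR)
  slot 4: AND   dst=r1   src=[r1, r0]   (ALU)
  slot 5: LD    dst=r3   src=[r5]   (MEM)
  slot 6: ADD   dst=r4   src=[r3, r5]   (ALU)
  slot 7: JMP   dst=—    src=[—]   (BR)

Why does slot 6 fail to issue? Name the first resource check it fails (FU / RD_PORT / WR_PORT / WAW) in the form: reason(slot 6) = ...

  0. MUL→r1 ⇒ go  {3A/0Mu/1Ld/1B | 4r 3w}
  1. ALU→r2 ⇒ go  {2A/0Mu/1Ld/1B | 3r 2w}
  2. ALU→r3 ⇒ go  {1A/0Mu/1Ld/1B | 1r 1w}
  3. BR ⇒ no(RD_PORT)  {1A/0Mu/1Ld/1B | 1r 1w}
  4. ALU→r1 ⇒ no(RD_PORT)  {1A/0Mu/1Ld/1B | 1r 1w}
  5. MEM→r3 ⇒ no(WAW)  {1A/0Mu/1Ld/1B | 1r 1w}
  6. ALU→r4 ⇒ no(RD_PORT)  {1A/0Mu/1Ld/1B | 1r 1w}
  7. BR ⇒ go  {1A/0Mu/1Ld/0B | 1r 1w}

reason(slot 6) = RD_PORT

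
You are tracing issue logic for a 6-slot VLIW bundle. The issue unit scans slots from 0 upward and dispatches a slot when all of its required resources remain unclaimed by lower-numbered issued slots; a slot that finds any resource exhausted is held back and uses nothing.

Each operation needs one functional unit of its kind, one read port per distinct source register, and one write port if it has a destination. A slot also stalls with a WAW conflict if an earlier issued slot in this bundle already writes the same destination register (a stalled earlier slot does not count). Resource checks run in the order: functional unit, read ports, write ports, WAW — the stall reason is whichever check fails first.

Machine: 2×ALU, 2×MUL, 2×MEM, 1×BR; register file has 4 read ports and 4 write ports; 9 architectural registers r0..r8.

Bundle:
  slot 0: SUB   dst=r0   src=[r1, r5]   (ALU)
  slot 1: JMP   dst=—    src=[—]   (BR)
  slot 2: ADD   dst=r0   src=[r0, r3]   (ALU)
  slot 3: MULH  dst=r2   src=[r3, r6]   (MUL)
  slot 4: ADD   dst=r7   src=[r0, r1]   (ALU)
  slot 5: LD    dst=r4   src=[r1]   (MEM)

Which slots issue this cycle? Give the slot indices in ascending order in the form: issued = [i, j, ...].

issued = [0, 1, 3]

[0] ALU needs rd=2 wr=1: ok; after: ALU=1 MUL=2 MEM=2 BR=1, R=2, W=3
[1] BR needs rd=0 wr=0: ok; after: ALU=1 MUL=2 MEM=2 BR=0, R=2, W=3
[2] ALU needs rd=2 wr=1: WAW; after: ALU=1 MUL=2 MEM=2 BR=0, R=2, W=3
[3] MUL needs rd=2 wr=1: ok; after: ALU=1 MUL=1 MEM=2 BR=0, R=0, W=2
[4] ALU needs rd=2 wr=1: RD_PORT; after: ALU=1 MUL=1 MEM=2 BR=0, R=0, W=2
[5] MEM needs rd=1 wr=1: RD_PORT; after: ALU=1 MUL=1 MEM=2 BR=0, R=0, W=2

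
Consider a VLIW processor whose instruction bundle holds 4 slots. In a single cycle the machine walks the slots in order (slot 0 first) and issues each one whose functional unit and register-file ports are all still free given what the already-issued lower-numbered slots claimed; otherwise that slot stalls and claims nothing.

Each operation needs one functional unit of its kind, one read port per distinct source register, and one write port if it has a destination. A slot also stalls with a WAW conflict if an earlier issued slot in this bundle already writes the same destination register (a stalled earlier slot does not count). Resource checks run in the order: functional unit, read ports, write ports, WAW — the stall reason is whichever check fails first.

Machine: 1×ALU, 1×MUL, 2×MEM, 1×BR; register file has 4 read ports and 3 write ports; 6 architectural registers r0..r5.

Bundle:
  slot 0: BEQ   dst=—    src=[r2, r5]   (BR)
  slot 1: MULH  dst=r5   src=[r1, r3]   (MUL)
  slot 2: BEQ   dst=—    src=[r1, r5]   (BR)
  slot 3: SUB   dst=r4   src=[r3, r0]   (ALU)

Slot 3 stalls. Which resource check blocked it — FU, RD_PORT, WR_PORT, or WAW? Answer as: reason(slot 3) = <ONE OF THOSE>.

slot 0 (BR): ISSUE — free A1,Mu1,Ld2,B0 rp2 wp3
slot 1 (MUL): ISSUE — free A1,Mu0,Ld2,B0 rp0 wp2
slot 2 (BR): stall FU — free A1,Mu0,Ld2,B0 rp0 wp2
slot 3 (ALU): stall RD_PORT — free A1,Mu0,Ld2,B0 rp0 wp2

reason(slot 3) = RD_PORT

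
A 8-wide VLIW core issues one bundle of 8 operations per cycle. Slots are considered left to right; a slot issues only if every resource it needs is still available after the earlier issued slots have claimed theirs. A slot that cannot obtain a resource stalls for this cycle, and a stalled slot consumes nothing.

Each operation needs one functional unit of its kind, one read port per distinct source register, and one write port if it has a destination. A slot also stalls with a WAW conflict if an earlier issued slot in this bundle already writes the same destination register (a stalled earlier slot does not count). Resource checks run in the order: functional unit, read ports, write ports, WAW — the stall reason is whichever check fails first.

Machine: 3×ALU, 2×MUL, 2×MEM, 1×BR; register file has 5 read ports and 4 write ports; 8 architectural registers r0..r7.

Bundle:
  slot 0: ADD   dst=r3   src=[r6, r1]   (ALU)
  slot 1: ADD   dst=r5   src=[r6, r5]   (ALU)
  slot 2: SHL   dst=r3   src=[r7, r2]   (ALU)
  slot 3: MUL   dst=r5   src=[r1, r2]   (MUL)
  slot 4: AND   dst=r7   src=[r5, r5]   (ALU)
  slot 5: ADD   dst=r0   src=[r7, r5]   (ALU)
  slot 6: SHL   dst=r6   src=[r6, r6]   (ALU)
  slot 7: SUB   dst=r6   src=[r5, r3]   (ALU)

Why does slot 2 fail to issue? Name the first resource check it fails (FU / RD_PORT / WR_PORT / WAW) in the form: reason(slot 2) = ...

#0 ALU src=r6,r1 dispatched  <A:2 Mu:2 Ld:2 B:1 rd:3 wr:3>
#1 ALU src=r6,r5 dispatched  <A:1 Mu:2 Ld:2 B:1 rd:1 wr:2>
#2 ALU src=r7,r2 held:RD_PORT  <A:1 Mu:2 Ld:2 B:1 rd:1 wr:2>
#3 MUL src=r1,r2 held:RD_PORT  <A:1 Mu:2 Ld:2 B:1 rd:1 wr:2>
#4 ALU src=r5,r5 dispatched  <A:0 Mu:2 Ld:2 B:1 rd:0 wr:1>
#5 ALU src=r7,r5 held:FU  <A:0 Mu:2 Ld:2 B:1 rd:0 wr:1>
#6 ALU src=r6,r6 held:FU  <A:0 Mu:2 Ld:2 B:1 rd:0 wr:1>
#7 ALU src=r5,r3 held:FU  <A:0 Mu:2 Ld:2 B:1 rd:0 wr:1>

reason(slot 2) = RD_PORT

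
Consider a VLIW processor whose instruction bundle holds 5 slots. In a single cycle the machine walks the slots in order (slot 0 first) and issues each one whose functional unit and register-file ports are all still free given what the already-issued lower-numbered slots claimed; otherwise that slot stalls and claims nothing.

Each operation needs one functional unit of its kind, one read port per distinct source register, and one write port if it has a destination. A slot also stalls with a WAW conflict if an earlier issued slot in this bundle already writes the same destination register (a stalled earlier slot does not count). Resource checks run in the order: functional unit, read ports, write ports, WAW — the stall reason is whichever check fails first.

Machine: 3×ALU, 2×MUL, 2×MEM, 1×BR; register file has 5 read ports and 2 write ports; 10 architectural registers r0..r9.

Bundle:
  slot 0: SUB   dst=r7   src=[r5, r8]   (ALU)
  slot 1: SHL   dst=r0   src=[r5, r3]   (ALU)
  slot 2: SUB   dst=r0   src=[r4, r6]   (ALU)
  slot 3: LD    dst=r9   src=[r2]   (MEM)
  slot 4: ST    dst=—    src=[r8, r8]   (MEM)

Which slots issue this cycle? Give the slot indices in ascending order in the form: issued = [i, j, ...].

issued = [0, 1, 4]

  0. ALU→r7 ⇒ go  {2A/2Mu/2Ld/1B | 3r 1w}
  1. ALU→r0 ⇒ go  {1A/2Mu/2Ld/1B | 1r 0w}
  2. ALU→r0 ⇒ no(RD_PORT)  {1A/2Mu/2Ld/1B | 1r 0w}
  3. MEM→r9 ⇒ no(WR_PORT)  {1A/2Mu/2Ld/1B | 1r 0w}
  4. MEM ⇒ go  {1A/2Mu/1Ld/1B | 0r 0w}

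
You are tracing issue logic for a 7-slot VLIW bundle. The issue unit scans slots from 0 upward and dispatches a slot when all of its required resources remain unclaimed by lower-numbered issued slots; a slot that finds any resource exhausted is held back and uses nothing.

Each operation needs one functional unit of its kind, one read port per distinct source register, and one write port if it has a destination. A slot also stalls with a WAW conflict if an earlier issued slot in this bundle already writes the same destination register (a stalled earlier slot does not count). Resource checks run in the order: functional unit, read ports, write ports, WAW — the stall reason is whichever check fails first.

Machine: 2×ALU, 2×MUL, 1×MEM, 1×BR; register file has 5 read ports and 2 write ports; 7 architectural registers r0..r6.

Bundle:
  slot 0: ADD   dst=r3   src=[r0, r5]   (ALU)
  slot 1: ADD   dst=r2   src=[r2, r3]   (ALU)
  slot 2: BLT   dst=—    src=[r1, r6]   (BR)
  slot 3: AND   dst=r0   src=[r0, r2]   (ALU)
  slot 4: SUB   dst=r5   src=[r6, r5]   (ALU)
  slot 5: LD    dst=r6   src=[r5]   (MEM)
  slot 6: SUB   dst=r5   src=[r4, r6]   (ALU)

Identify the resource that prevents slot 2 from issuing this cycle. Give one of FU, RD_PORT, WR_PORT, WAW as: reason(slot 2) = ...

slot 0 (ALU): ISSUE — free A1,Mu2,Ld1,B1 rp3 wp1
slot 1 (ALU): ISSUE — free A0,Mu2,Ld1,B1 rp1 wp0
slot 2 (BR): stall RD_PORT — free A0,Mu2,Ld1,B1 rp1 wp0
slot 3 (ALU): stall FU — free A0,Mu2,Ld1,B1 rp1 wp0
slot 4 (ALU): stall FU — free A0,Mu2,Ld1,B1 rp1 wp0
slot 5 (MEM): stall WR_PORT — free A0,Mu2,Ld1,B1 rp1 wp0
slot 6 (ALU): stall FU — free A0,Mu2,Ld1,B1 rp1 wp0

reason(slot 2) = RD_PORT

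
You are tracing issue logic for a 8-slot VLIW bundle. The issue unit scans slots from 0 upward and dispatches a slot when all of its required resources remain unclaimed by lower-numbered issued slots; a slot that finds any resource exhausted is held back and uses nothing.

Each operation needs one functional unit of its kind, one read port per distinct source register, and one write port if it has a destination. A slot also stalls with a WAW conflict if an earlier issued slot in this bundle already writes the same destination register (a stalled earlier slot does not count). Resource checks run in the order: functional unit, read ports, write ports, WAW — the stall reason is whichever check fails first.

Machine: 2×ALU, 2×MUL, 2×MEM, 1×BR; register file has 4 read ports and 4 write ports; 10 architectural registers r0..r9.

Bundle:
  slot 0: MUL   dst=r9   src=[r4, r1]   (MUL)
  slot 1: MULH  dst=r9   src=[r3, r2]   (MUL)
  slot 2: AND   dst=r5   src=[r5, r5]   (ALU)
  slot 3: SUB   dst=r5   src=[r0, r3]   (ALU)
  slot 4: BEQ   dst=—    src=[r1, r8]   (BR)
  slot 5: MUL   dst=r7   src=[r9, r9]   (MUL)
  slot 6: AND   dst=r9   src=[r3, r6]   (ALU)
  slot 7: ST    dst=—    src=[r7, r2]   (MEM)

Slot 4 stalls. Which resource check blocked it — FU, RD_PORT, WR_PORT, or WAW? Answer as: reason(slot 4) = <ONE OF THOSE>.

reason(slot 4) = RD_PORT

#0 MUL src=r4,r1 dispatched  <A:2 Mu:1 Ld:2 B:1 rd:2 wr:3>
#1 MUL src=r3,r2 held:WAW  <A:2 Mu:1 Ld:2 B:1 rd:2 wr:3>
#2 ALU src=r5,r5 dispatched  <A:1 Mu:1 Ld:2 B:1 rd:1 wr:2>
#3 ALU src=r0,r3 held:RD_PORT  <A:1 Mu:1 Ld:2 B:1 rd:1 wr:2>
#4 BR src=r1,r8 held:RD_PORT  <A:1 Mu:1 Ld:2 B:1 rd:1 wr:2>
#5 MUL src=r9,r9 dispatched  <A:1 Mu:0 Ld:2 B:1 rd:0 wr:1>
#6 ALU src=r3,r6 held:RD_PORT  <A:1 Mu:0 Ld:2 B:1 rd:0 wr:1>
#7 MEM src=r7,r2 held:RD_PORT  <A:1 Mu:0 Ld:2 B:1 rd:0 wr:1>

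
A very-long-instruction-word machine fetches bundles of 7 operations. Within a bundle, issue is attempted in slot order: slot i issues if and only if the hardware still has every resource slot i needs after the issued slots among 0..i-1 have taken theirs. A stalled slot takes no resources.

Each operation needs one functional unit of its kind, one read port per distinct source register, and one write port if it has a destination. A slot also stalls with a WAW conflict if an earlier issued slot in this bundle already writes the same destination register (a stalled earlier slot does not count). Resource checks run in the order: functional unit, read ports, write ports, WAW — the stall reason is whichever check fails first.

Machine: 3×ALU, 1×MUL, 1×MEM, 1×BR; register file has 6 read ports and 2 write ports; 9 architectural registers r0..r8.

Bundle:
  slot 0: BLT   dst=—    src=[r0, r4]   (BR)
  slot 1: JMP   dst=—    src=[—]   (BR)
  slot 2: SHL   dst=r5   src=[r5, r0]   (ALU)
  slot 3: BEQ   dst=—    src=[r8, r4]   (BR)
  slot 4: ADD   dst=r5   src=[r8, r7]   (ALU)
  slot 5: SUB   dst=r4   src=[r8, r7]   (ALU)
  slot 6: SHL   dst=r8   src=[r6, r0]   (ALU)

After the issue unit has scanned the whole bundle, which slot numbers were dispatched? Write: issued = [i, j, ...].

slot 0 (BR): ISSUE — free A3,Mu1,Ld1,B0 rp4 wp2
slot 1 (BR): stall FU — free A3,Mu1,Ld1,B0 rp4 wp2
slot 2 (ALU): ISSUE — free A2,Mu1,Ld1,B0 rp2 wp1
slot 3 (BR): stall FU — free A2,Mu1,Ld1,B0 rp2 wp1
slot 4 (ALU): stall WAW — free A2,Mu1,Ld1,B0 rp2 wp1
slot 5 (ALU): ISSUE — free A1,Mu1,Ld1,B0 rp0 wp0
slot 6 (ALU): stall RD_PORT — free A1,Mu1,Ld1,B0 rp0 wp0

issued = [0, 2, 5]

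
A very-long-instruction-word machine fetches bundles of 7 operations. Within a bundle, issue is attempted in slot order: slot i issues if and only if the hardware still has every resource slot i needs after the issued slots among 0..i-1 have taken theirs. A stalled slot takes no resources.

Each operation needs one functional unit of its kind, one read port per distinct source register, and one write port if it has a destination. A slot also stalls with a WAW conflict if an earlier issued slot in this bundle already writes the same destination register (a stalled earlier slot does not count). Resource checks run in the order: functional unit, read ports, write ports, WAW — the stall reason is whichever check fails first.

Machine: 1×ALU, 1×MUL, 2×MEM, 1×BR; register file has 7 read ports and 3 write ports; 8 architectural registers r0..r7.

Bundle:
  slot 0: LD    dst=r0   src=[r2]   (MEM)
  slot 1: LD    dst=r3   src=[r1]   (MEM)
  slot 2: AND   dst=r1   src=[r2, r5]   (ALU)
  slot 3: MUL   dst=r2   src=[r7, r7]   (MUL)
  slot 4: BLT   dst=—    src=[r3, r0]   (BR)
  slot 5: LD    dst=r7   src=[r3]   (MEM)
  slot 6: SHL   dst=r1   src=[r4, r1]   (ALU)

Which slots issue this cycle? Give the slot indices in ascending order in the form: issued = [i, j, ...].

issued = [0, 1, 2, 4]

  0. MEM→r0 ⇒ go  {1A/1Mu/1Ld/1B | 6r 2w}
  1. MEM→r3 ⇒ go  {1A/1Mu/0Ld/1B | 5r 1w}
  2. ALU→r1 ⇒ go  {0A/1Mu/0Ld/1B | 3r 0w}
  3. MUL→r2 ⇒ no(WR_PORT)  {0A/1Mu/0Ld/1B | 3r 0w}
  4. BR ⇒ go  {0A/1Mu/0Ld/0B | 1r 0w}
  5. MEM→r7 ⇒ no(FU)  {0A/1Mu/0Ld/0B | 1r 0w}
  6. ALU→r1 ⇒ no(FU)  {0A/1Mu/0Ld/0B | 1r 0w}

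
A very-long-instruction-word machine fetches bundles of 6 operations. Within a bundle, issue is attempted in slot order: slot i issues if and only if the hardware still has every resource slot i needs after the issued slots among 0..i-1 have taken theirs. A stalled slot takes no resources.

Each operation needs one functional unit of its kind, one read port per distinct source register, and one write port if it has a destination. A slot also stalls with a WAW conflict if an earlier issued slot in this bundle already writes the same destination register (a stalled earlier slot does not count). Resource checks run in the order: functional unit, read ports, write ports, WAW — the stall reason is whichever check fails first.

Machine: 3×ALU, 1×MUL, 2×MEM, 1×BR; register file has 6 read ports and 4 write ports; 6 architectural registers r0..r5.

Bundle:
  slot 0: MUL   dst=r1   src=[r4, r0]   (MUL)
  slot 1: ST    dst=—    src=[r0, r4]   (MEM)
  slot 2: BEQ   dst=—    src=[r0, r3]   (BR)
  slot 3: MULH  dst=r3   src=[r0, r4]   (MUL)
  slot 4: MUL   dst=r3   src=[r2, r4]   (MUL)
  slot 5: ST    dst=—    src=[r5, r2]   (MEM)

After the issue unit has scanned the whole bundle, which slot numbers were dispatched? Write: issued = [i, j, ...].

  0. MUL→r1 ⇒ go  {3A/0Mu/2Ld/1B | 4r 3w}
  1. MEM ⇒ go  {3A/0Mu/1Ld/1B | 2r 3w}
  2. BR ⇒ go  {3A/0Mu/1Ld/0B | 0r 3w}
  3. MUL→r3 ⇒ no(FU)  {3A/0Mu/1Ld/0B | 0r 3w}
  4. MUL→r3 ⇒ no(FU)  {3A/0Mu/1Ld/0B | 0r 3w}
  5. MEM ⇒ no(RD_PORT)  {3A/0Mu/1Ld/0B | 0r 3w}

issued = [0, 1, 2]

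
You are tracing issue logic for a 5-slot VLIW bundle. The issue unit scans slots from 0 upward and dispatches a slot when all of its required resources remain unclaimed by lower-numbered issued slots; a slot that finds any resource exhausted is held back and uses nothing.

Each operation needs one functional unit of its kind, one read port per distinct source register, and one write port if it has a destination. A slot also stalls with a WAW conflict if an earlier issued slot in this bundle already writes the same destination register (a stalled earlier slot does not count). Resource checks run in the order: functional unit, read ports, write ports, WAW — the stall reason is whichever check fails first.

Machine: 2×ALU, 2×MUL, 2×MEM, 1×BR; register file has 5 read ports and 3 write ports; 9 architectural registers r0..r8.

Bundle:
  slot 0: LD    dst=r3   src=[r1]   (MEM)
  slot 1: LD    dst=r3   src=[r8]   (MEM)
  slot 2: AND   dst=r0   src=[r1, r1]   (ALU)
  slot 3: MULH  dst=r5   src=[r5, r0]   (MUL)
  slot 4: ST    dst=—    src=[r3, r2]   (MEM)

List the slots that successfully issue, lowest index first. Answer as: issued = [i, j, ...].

issued = [0, 2, 3]

#0 MEM src=r1 dispatched  <A:2 Mu:2 Ld:1 B:1 rd:4 wr:2>
#1 MEM src=r8 held:WAW  <A:2 Mu:2 Ld:1 B:1 rd:4 wr:2>
#2 ALU src=r1,r1 dispatched  <A:1 Mu:2 Ld:1 B:1 rd:3 wr:1>
#3 MUL src=r5,r0 dispatched  <A:1 Mu:1 Ld:1 B:1 rd:1 wr:0>
#4 MEM src=r3,r2 held:RD_PORT  <A:1 Mu:1 Ld:1 B:1 rd:1 wr:0>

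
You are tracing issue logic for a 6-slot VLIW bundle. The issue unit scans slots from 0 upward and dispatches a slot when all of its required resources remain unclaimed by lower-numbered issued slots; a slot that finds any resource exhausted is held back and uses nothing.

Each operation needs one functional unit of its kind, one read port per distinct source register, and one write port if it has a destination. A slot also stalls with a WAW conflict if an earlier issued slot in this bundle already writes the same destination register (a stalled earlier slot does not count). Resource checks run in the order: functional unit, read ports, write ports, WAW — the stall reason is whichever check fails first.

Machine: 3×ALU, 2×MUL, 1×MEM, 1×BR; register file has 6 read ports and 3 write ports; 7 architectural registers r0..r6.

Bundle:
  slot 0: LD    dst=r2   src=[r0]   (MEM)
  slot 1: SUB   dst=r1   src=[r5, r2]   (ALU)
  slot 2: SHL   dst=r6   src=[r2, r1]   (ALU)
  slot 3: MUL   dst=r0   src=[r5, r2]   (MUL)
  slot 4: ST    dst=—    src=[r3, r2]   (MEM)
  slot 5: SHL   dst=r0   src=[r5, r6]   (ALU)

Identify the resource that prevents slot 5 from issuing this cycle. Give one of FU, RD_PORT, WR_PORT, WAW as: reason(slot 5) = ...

[0] MEM needs rd=1 wr=1: ok; after: ALU=3 MUL=2 MEM=0 BR=1, R=5, W=2
[1] ALU needs rd=2 wr=1: ok; after: ALU=2 MUL=2 MEM=0 BR=1, R=3, W=1
[2] ALU needs rd=2 wr=1: ok; after: ALU=1 MUL=2 MEM=0 BR=1, R=1, W=0
[3] MUL needs rd=2 wr=1: RD_PORT; after: ALU=1 MUL=2 MEM=0 BR=1, R=1, W=0
[4] MEM needs rd=2 wr=0: FU; after: ALU=1 MUL=2 MEM=0 BR=1, R=1, W=0
[5] ALU needs rd=2 wr=1: RD_PORT; after: ALU=1 MUL=2 MEM=0 BR=1, R=1, W=0

reason(slot 5) = RD_PORT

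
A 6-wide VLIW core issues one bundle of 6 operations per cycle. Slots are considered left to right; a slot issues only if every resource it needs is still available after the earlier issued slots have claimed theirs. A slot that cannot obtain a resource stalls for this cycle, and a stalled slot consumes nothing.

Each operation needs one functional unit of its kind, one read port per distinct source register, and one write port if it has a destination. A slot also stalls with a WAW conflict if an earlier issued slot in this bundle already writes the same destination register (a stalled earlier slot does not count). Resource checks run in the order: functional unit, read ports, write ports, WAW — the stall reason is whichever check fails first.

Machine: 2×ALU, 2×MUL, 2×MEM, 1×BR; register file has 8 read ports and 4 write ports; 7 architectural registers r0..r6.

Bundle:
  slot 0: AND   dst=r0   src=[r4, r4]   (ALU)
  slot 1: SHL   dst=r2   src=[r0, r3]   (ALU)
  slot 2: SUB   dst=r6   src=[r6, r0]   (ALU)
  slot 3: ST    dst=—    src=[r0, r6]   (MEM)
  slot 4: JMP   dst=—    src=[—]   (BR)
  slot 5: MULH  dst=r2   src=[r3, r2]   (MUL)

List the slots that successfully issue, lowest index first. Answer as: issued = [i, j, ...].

issued = [0, 1, 3, 4]

#0 ALU src=r4,r4 dispatched  <A:1 Mu:2 Ld:2 B:1 rd:7 wr:3>
#1 ALU src=r0,r3 dispatched  <A:0 Mu:2 Ld:2 B:1 rd:5 wr:2>
#2 ALU src=r6,r0 held:FU  <A:0 Mu:2 Ld:2 B:1 rd:5 wr:2>
#3 MEM src=r0,r6 dispatched  <A:0 Mu:2 Ld:1 B:1 rd:3 wr:2>
#4 BR src=- dispatched  <A:0 Mu:2 Ld:1 B:0 rd:3 wr:2>
#5 MUL src=r3,r2 held:WAW  <A:0 Mu:2 Ld:1 B:0 rd:3 wr:2>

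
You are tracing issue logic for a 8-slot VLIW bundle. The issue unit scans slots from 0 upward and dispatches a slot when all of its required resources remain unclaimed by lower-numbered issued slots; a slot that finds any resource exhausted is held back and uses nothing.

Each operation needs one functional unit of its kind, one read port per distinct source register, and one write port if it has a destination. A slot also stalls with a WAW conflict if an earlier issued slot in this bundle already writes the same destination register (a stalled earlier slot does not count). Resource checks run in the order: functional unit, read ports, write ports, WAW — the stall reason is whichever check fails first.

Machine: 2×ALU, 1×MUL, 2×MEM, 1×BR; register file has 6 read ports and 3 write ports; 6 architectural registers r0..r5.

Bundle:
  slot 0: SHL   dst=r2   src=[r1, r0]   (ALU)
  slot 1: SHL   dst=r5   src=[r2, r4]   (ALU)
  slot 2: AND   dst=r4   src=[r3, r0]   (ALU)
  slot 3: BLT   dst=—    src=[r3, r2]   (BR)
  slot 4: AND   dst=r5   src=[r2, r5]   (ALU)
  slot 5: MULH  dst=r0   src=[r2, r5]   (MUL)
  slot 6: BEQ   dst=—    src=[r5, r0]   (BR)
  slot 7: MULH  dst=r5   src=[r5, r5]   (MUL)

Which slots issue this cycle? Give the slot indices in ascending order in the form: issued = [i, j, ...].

slot 0 (ALU): ISSUE — free A1,Mu1,Ld2,B1 rp4 wp2
slot 1 (ALU): ISSUE — free A0,Mu1,Ld2,B1 rp2 wp1
slot 2 (ALU): stall FU — free A0,Mu1,Ld2,B1 rp2 wp1
slot 3 (BR): ISSUE — free A0,Mu1,Ld2,B0 rp0 wp1
slot 4 (ALU): stall FU — free A0,Mu1,Ld2,B0 rp0 wp1
slot 5 (MUL): stall RD_PORT — free A0,Mu1,Ld2,B0 rp0 wp1
slot 6 (BR): stall FU — free A0,Mu1,Ld2,B0 rp0 wp1
slot 7 (MUL): stall RD_PORT — free A0,Mu1,Ld2,B0 rp0 wp1

issued = [0, 1, 3]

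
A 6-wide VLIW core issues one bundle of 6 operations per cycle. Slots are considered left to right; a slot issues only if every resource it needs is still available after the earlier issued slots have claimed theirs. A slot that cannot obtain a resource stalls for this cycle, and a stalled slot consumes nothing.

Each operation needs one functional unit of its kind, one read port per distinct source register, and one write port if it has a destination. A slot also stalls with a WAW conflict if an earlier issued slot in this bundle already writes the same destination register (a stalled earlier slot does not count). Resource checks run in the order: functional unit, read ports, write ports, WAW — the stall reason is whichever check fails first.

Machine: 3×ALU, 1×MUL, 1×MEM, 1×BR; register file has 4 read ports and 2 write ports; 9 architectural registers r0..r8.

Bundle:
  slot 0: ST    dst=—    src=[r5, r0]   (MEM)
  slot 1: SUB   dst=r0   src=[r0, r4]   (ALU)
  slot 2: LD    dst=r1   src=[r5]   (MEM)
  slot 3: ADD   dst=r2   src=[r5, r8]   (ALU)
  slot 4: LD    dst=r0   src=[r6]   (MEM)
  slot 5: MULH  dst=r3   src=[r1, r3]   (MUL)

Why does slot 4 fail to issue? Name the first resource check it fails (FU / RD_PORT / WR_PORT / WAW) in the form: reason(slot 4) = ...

  0. MEM ⇒ go  {3A/1Mu/0Ld/1B | 2r 2w}
  1. ALU→r0 ⇒ go  {2A/1Mu/0Ld/1B | 0r 1w}
  2. MEM→r1 ⇒ no(FU)  {2A/1Mu/0Ld/1B | 0r 1w}
  3. ALU→r2 ⇒ no(RD_PORT)  {2A/1Mu/0Ld/1B | 0r 1w}
  4. MEM→r0 ⇒ no(FU)  {2A/1Mu/0Ld/1B | 0r 1w}
  5. MUL→r3 ⇒ no(RD_PORT)  {2A/1Mu/0Ld/1B | 0r 1w}

reason(slot 4) = FU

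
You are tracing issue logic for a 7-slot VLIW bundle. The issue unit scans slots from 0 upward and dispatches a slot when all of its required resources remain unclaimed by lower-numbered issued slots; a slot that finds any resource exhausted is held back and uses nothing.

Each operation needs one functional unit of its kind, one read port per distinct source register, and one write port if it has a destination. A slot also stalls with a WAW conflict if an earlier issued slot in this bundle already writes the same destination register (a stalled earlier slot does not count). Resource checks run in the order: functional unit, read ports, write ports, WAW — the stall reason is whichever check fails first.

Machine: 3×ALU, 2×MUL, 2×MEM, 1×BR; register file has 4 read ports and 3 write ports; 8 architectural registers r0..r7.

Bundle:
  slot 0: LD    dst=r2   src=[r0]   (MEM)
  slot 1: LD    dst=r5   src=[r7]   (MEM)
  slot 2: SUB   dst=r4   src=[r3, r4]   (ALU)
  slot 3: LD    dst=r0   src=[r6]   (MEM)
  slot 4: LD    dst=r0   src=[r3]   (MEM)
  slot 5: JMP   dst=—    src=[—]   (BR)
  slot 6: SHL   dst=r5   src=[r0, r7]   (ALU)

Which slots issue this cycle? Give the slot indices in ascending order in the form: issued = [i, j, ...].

(0) want 1×MEM +1rd +1wr — yes → AL3|MU2|ME1|BR1|rd3|wr2
(1) want 1×MEM +1rd +1wr — yes → AL3|MU2|ME0|BR1|rd2|wr1
(2) want 1×ALU +2rd +1wr — yes → AL2|MU2|ME0|BR1|rd0|wr0
(3) want 1×MEM +1rd +1wr — FU → AL2|MU2|ME0|BR1|rd0|wr0
(4) want 1×MEM +1rd +1wr — FU → AL2|MU2|ME0|BR1|rd0|wr0
(5) want 1×BR +0rd +0wr — yes → AL2|MU2|ME0|BR0|rd0|wr0
(6) want 1×ALU +2rd +1wr — RD_PORT → AL2|MU2|ME0|BR0|rd0|wr0

issued = [0, 1, 2, 5]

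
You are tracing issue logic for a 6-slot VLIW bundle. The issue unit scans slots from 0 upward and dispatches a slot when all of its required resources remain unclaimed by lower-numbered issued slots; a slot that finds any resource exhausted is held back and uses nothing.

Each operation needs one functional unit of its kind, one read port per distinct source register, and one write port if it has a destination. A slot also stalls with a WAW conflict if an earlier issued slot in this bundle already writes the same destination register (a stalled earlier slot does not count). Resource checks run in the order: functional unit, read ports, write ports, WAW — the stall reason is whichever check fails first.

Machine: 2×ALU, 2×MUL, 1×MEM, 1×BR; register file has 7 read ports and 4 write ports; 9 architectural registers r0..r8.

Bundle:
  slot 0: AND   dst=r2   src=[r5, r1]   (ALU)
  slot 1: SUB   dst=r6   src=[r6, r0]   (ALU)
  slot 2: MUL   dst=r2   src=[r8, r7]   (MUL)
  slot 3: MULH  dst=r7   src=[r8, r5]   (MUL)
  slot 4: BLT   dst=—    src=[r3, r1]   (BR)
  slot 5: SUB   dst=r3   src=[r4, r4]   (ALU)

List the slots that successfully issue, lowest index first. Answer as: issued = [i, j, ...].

issued = [0, 1, 3]

[0] ALU needs rd=2 wr=1: ok; after: ALU=1 MUL=2 MEM=1 BR=1, R=5, W=3
[1] ALU needs rd=2 wr=1: ok; after: ALU=0 MUL=2 MEM=1 BR=1, R=3, W=2
[2] MUL needs rd=2 wr=1: WAW; after: ALU=0 MUL=2 MEM=1 BR=1, R=3, W=2
[3] MUL needs rd=2 wr=1: ok; after: ALU=0 MUL=1 MEM=1 BR=1, R=1, W=1
[4] BR needs rd=2 wr=0: RD_PORT; after: ALU=0 MUL=1 MEM=1 BR=1, R=1, W=1
[5] ALU needs rd=1 wr=1: FU; after: ALU=0 MUL=1 MEM=1 BR=1, R=1, W=1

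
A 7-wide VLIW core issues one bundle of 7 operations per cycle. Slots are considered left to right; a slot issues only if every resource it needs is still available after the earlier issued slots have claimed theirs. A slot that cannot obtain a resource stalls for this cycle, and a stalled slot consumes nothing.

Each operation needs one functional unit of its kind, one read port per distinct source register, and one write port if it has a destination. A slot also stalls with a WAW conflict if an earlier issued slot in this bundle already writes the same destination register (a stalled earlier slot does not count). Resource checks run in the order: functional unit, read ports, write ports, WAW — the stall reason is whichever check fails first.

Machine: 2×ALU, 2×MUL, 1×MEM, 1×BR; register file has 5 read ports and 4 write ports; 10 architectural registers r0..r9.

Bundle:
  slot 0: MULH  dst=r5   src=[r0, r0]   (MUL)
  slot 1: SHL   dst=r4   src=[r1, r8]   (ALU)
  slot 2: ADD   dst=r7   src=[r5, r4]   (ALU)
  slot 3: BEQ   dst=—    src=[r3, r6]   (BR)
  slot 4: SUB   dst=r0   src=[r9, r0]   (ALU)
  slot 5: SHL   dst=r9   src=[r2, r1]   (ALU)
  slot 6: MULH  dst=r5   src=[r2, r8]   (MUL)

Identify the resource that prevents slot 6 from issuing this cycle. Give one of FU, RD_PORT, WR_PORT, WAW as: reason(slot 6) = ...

reason(slot 6) = RD_PORT

[0] MUL needs rd=1 wr=1: ok; after: ALU=2 MUL=1 MEM=1 BR=1, R=4, W=3
[1] ALU needs rd=2 wr=1: ok; after: ALU=1 MUL=1 MEM=1 BR=1, R=2, W=2
[2] ALU needs rd=2 wr=1: ok; after: ALU=0 MUL=1 MEM=1 BR=1, R=0, W=1
[3] BR needs rd=2 wr=0: RD_PORT; after: ALU=0 MUL=1 MEM=1 BR=1, R=0, W=1
[4] ALU needs rd=2 wr=1: FU; after: ALU=0 MUL=1 MEM=1 BR=1, R=0, W=1
[5] ALU needs rd=2 wr=1: FU; after: ALU=0 MUL=1 MEM=1 BR=1, R=0, W=1
[6] MUL needs rd=2 wr=1: RD_PORT; after: ALU=0 MUL=1 MEM=1 BR=1, R=0, W=1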